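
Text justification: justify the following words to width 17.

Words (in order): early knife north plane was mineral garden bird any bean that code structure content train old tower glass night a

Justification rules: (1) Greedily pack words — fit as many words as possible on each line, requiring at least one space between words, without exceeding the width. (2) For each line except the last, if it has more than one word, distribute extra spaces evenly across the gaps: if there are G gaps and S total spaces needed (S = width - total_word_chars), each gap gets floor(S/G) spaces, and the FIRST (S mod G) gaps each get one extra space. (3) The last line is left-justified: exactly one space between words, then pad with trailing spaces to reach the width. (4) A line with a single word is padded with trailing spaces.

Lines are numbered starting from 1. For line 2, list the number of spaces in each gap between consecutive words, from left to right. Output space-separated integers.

Line 1: ['early', 'knife', 'north'] (min_width=17, slack=0)
Line 2: ['plane', 'was', 'mineral'] (min_width=17, slack=0)
Line 3: ['garden', 'bird', 'any'] (min_width=15, slack=2)
Line 4: ['bean', 'that', 'code'] (min_width=14, slack=3)
Line 5: ['structure', 'content'] (min_width=17, slack=0)
Line 6: ['train', 'old', 'tower'] (min_width=15, slack=2)
Line 7: ['glass', 'night', 'a'] (min_width=13, slack=4)

Answer: 1 1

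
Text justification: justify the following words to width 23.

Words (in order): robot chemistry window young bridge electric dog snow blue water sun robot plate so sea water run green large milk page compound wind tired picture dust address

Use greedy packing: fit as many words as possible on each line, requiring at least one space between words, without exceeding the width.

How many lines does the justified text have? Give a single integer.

Line 1: ['robot', 'chemistry', 'window'] (min_width=22, slack=1)
Line 2: ['young', 'bridge', 'electric'] (min_width=21, slack=2)
Line 3: ['dog', 'snow', 'blue', 'water', 'sun'] (min_width=23, slack=0)
Line 4: ['robot', 'plate', 'so', 'sea'] (min_width=18, slack=5)
Line 5: ['water', 'run', 'green', 'large'] (min_width=21, slack=2)
Line 6: ['milk', 'page', 'compound', 'wind'] (min_width=23, slack=0)
Line 7: ['tired', 'picture', 'dust'] (min_width=18, slack=5)
Line 8: ['address'] (min_width=7, slack=16)
Total lines: 8

Answer: 8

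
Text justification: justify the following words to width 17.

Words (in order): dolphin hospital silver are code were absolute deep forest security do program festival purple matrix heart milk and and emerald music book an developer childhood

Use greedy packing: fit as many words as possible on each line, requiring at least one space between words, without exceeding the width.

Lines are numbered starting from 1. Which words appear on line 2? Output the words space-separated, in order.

Answer: silver are code

Derivation:
Line 1: ['dolphin', 'hospital'] (min_width=16, slack=1)
Line 2: ['silver', 'are', 'code'] (min_width=15, slack=2)
Line 3: ['were', 'absolute'] (min_width=13, slack=4)
Line 4: ['deep', 'forest'] (min_width=11, slack=6)
Line 5: ['security', 'do'] (min_width=11, slack=6)
Line 6: ['program', 'festival'] (min_width=16, slack=1)
Line 7: ['purple', 'matrix'] (min_width=13, slack=4)
Line 8: ['heart', 'milk', 'and'] (min_width=14, slack=3)
Line 9: ['and', 'emerald', 'music'] (min_width=17, slack=0)
Line 10: ['book', 'an', 'developer'] (min_width=17, slack=0)
Line 11: ['childhood'] (min_width=9, slack=8)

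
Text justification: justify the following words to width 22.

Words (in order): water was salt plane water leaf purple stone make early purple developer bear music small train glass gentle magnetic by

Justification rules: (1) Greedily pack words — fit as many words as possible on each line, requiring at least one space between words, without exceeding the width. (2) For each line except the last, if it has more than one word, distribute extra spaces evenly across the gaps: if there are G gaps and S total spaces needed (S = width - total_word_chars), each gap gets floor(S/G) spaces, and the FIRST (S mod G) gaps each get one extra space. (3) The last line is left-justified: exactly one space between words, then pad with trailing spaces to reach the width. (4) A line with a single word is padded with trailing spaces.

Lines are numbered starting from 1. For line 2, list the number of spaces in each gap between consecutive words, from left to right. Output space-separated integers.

Answer: 4 3

Derivation:
Line 1: ['water', 'was', 'salt', 'plane'] (min_width=20, slack=2)
Line 2: ['water', 'leaf', 'purple'] (min_width=17, slack=5)
Line 3: ['stone', 'make', 'early'] (min_width=16, slack=6)
Line 4: ['purple', 'developer', 'bear'] (min_width=21, slack=1)
Line 5: ['music', 'small', 'train'] (min_width=17, slack=5)
Line 6: ['glass', 'gentle', 'magnetic'] (min_width=21, slack=1)
Line 7: ['by'] (min_width=2, slack=20)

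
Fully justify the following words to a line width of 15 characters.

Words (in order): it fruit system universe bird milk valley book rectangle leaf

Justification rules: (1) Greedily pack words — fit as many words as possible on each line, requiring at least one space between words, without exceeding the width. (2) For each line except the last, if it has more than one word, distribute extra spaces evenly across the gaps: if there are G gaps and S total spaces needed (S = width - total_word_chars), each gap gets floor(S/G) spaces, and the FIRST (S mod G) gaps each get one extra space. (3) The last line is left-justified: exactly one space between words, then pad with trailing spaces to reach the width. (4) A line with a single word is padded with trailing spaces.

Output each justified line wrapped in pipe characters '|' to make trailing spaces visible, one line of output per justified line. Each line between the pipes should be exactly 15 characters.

Answer: |it fruit system|
|universe   bird|
|milk     valley|
|book  rectangle|
|leaf           |

Derivation:
Line 1: ['it', 'fruit', 'system'] (min_width=15, slack=0)
Line 2: ['universe', 'bird'] (min_width=13, slack=2)
Line 3: ['milk', 'valley'] (min_width=11, slack=4)
Line 4: ['book', 'rectangle'] (min_width=14, slack=1)
Line 5: ['leaf'] (min_width=4, slack=11)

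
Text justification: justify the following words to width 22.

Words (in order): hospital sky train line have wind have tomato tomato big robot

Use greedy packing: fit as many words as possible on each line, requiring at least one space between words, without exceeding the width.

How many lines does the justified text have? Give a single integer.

Line 1: ['hospital', 'sky', 'train'] (min_width=18, slack=4)
Line 2: ['line', 'have', 'wind', 'have'] (min_width=19, slack=3)
Line 3: ['tomato', 'tomato', 'big'] (min_width=17, slack=5)
Line 4: ['robot'] (min_width=5, slack=17)
Total lines: 4

Answer: 4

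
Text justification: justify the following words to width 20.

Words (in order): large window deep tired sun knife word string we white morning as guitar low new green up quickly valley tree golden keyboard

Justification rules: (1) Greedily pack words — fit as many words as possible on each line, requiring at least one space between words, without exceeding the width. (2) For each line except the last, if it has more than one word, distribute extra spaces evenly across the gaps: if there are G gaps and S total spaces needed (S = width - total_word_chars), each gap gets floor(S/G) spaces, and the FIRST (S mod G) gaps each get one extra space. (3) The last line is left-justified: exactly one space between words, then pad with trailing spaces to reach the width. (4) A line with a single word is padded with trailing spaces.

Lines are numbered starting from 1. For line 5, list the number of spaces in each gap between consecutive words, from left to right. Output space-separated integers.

Answer: 3 2 2

Derivation:
Line 1: ['large', 'window', 'deep'] (min_width=17, slack=3)
Line 2: ['tired', 'sun', 'knife', 'word'] (min_width=20, slack=0)
Line 3: ['string', 'we', 'white'] (min_width=15, slack=5)
Line 4: ['morning', 'as', 'guitar'] (min_width=17, slack=3)
Line 5: ['low', 'new', 'green', 'up'] (min_width=16, slack=4)
Line 6: ['quickly', 'valley', 'tree'] (min_width=19, slack=1)
Line 7: ['golden', 'keyboard'] (min_width=15, slack=5)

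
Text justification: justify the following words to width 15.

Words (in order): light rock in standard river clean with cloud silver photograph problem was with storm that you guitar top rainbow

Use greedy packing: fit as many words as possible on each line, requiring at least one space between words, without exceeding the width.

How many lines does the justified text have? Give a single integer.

Line 1: ['light', 'rock', 'in'] (min_width=13, slack=2)
Line 2: ['standard', 'river'] (min_width=14, slack=1)
Line 3: ['clean', 'with'] (min_width=10, slack=5)
Line 4: ['cloud', 'silver'] (min_width=12, slack=3)
Line 5: ['photograph'] (min_width=10, slack=5)
Line 6: ['problem', 'was'] (min_width=11, slack=4)
Line 7: ['with', 'storm', 'that'] (min_width=15, slack=0)
Line 8: ['you', 'guitar', 'top'] (min_width=14, slack=1)
Line 9: ['rainbow'] (min_width=7, slack=8)
Total lines: 9

Answer: 9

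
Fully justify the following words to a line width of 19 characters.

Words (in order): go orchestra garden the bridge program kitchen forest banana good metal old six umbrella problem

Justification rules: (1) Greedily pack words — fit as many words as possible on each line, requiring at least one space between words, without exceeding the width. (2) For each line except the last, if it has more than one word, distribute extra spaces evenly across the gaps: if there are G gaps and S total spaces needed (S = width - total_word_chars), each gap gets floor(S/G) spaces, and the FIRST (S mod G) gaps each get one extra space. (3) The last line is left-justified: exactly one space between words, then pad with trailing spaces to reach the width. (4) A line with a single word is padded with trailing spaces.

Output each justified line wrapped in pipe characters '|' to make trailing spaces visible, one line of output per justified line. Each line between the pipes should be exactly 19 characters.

Answer: |go orchestra garden|
|the  bridge program|
|kitchen      forest|
|banana  good  metal|
|old   six  umbrella|
|problem            |

Derivation:
Line 1: ['go', 'orchestra', 'garden'] (min_width=19, slack=0)
Line 2: ['the', 'bridge', 'program'] (min_width=18, slack=1)
Line 3: ['kitchen', 'forest'] (min_width=14, slack=5)
Line 4: ['banana', 'good', 'metal'] (min_width=17, slack=2)
Line 5: ['old', 'six', 'umbrella'] (min_width=16, slack=3)
Line 6: ['problem'] (min_width=7, slack=12)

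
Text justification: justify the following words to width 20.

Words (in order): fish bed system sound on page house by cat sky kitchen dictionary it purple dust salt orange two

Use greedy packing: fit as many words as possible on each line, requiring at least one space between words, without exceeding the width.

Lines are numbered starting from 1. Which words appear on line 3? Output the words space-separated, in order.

Answer: by cat sky kitchen

Derivation:
Line 1: ['fish', 'bed', 'system'] (min_width=15, slack=5)
Line 2: ['sound', 'on', 'page', 'house'] (min_width=19, slack=1)
Line 3: ['by', 'cat', 'sky', 'kitchen'] (min_width=18, slack=2)
Line 4: ['dictionary', 'it', 'purple'] (min_width=20, slack=0)
Line 5: ['dust', 'salt', 'orange', 'two'] (min_width=20, slack=0)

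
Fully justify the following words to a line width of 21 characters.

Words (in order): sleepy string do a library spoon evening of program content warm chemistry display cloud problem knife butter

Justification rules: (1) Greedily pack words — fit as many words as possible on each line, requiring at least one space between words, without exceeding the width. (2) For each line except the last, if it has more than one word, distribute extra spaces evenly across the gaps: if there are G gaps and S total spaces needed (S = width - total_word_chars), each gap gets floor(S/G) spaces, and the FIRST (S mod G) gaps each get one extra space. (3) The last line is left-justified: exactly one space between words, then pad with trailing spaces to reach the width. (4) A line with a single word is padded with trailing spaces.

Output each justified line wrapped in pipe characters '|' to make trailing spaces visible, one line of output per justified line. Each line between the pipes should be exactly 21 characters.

Answer: |sleepy  string  do  a|
|library spoon evening|
|of   program  content|
|warm        chemistry|
|display cloud problem|
|knife butter         |

Derivation:
Line 1: ['sleepy', 'string', 'do', 'a'] (min_width=18, slack=3)
Line 2: ['library', 'spoon', 'evening'] (min_width=21, slack=0)
Line 3: ['of', 'program', 'content'] (min_width=18, slack=3)
Line 4: ['warm', 'chemistry'] (min_width=14, slack=7)
Line 5: ['display', 'cloud', 'problem'] (min_width=21, slack=0)
Line 6: ['knife', 'butter'] (min_width=12, slack=9)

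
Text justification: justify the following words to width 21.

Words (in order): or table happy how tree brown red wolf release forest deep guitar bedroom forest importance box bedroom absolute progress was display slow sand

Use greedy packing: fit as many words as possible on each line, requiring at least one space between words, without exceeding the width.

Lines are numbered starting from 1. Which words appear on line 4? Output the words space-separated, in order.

Line 1: ['or', 'table', 'happy', 'how'] (min_width=18, slack=3)
Line 2: ['tree', 'brown', 'red', 'wolf'] (min_width=19, slack=2)
Line 3: ['release', 'forest', 'deep'] (min_width=19, slack=2)
Line 4: ['guitar', 'bedroom', 'forest'] (min_width=21, slack=0)
Line 5: ['importance', 'box'] (min_width=14, slack=7)
Line 6: ['bedroom', 'absolute'] (min_width=16, slack=5)
Line 7: ['progress', 'was', 'display'] (min_width=20, slack=1)
Line 8: ['slow', 'sand'] (min_width=9, slack=12)

Answer: guitar bedroom forest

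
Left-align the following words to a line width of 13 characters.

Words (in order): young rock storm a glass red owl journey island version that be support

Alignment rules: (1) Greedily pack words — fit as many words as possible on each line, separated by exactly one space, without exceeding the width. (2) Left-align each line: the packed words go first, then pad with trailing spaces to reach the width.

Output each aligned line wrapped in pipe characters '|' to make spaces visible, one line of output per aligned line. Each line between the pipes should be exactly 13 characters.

Line 1: ['young', 'rock'] (min_width=10, slack=3)
Line 2: ['storm', 'a', 'glass'] (min_width=13, slack=0)
Line 3: ['red', 'owl'] (min_width=7, slack=6)
Line 4: ['journey'] (min_width=7, slack=6)
Line 5: ['island'] (min_width=6, slack=7)
Line 6: ['version', 'that'] (min_width=12, slack=1)
Line 7: ['be', 'support'] (min_width=10, slack=3)

Answer: |young rock   |
|storm a glass|
|red owl      |
|journey      |
|island       |
|version that |
|be support   |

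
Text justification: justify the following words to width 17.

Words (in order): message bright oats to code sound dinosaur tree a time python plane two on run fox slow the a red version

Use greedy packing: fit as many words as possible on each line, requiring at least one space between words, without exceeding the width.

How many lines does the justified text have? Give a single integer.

Line 1: ['message', 'bright'] (min_width=14, slack=3)
Line 2: ['oats', 'to', 'code'] (min_width=12, slack=5)
Line 3: ['sound', 'dinosaur'] (min_width=14, slack=3)
Line 4: ['tree', 'a', 'time'] (min_width=11, slack=6)
Line 5: ['python', 'plane', 'two'] (min_width=16, slack=1)
Line 6: ['on', 'run', 'fox', 'slow'] (min_width=15, slack=2)
Line 7: ['the', 'a', 'red', 'version'] (min_width=17, slack=0)
Total lines: 7

Answer: 7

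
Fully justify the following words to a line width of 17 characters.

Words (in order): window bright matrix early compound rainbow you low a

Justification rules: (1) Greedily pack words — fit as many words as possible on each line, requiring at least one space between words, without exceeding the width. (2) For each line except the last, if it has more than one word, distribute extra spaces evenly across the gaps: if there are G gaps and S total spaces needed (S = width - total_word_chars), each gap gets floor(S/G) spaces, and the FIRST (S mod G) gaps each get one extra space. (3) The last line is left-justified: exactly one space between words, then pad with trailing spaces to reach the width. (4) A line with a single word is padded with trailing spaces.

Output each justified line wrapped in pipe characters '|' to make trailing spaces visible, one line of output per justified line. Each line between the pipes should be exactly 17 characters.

Answer: |window     bright|
|matrix      early|
|compound  rainbow|
|you low a        |

Derivation:
Line 1: ['window', 'bright'] (min_width=13, slack=4)
Line 2: ['matrix', 'early'] (min_width=12, slack=5)
Line 3: ['compound', 'rainbow'] (min_width=16, slack=1)
Line 4: ['you', 'low', 'a'] (min_width=9, slack=8)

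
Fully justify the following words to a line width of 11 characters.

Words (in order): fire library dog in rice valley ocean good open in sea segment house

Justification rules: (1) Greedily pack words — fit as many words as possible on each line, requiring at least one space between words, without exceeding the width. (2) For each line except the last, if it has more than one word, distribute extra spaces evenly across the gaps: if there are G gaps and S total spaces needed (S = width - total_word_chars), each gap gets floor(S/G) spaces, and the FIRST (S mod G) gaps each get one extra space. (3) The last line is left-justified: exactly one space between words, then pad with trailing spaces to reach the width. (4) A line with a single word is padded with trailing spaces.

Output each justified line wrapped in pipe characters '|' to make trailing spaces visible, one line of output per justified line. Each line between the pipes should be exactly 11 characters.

Answer: |fire       |
|library dog|
|in     rice|
|valley     |
|ocean  good|
|open in sea|
|segment    |
|house      |

Derivation:
Line 1: ['fire'] (min_width=4, slack=7)
Line 2: ['library', 'dog'] (min_width=11, slack=0)
Line 3: ['in', 'rice'] (min_width=7, slack=4)
Line 4: ['valley'] (min_width=6, slack=5)
Line 5: ['ocean', 'good'] (min_width=10, slack=1)
Line 6: ['open', 'in', 'sea'] (min_width=11, slack=0)
Line 7: ['segment'] (min_width=7, slack=4)
Line 8: ['house'] (min_width=5, slack=6)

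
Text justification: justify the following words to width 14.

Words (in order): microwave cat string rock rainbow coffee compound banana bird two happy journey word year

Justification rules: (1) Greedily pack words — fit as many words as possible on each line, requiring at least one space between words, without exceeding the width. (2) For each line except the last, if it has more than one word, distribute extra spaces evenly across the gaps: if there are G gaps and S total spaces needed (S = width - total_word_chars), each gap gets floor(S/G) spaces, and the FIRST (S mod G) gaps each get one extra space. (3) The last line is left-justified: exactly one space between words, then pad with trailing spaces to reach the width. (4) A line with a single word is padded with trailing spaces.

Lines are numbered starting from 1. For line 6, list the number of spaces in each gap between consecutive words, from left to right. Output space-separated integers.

Answer: 6

Derivation:
Line 1: ['microwave', 'cat'] (min_width=13, slack=1)
Line 2: ['string', 'rock'] (min_width=11, slack=3)
Line 3: ['rainbow', 'coffee'] (min_width=14, slack=0)
Line 4: ['compound'] (min_width=8, slack=6)
Line 5: ['banana', 'bird'] (min_width=11, slack=3)
Line 6: ['two', 'happy'] (min_width=9, slack=5)
Line 7: ['journey', 'word'] (min_width=12, slack=2)
Line 8: ['year'] (min_width=4, slack=10)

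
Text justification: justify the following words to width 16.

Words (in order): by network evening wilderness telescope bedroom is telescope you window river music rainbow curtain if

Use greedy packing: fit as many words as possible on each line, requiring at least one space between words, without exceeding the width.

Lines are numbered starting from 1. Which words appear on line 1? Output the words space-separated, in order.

Answer: by network

Derivation:
Line 1: ['by', 'network'] (min_width=10, slack=6)
Line 2: ['evening'] (min_width=7, slack=9)
Line 3: ['wilderness'] (min_width=10, slack=6)
Line 4: ['telescope'] (min_width=9, slack=7)
Line 5: ['bedroom', 'is'] (min_width=10, slack=6)
Line 6: ['telescope', 'you'] (min_width=13, slack=3)
Line 7: ['window', 'river'] (min_width=12, slack=4)
Line 8: ['music', 'rainbow'] (min_width=13, slack=3)
Line 9: ['curtain', 'if'] (min_width=10, slack=6)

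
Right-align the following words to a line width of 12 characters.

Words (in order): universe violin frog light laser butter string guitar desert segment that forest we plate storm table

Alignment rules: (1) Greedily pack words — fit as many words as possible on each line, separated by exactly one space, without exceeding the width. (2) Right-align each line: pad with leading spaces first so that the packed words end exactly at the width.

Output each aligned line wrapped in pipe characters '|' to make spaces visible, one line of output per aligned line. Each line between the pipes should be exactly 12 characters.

Line 1: ['universe'] (min_width=8, slack=4)
Line 2: ['violin', 'frog'] (min_width=11, slack=1)
Line 3: ['light', 'laser'] (min_width=11, slack=1)
Line 4: ['butter'] (min_width=6, slack=6)
Line 5: ['string'] (min_width=6, slack=6)
Line 6: ['guitar'] (min_width=6, slack=6)
Line 7: ['desert'] (min_width=6, slack=6)
Line 8: ['segment', 'that'] (min_width=12, slack=0)
Line 9: ['forest', 'we'] (min_width=9, slack=3)
Line 10: ['plate', 'storm'] (min_width=11, slack=1)
Line 11: ['table'] (min_width=5, slack=7)

Answer: |    universe|
| violin frog|
| light laser|
|      butter|
|      string|
|      guitar|
|      desert|
|segment that|
|   forest we|
| plate storm|
|       table|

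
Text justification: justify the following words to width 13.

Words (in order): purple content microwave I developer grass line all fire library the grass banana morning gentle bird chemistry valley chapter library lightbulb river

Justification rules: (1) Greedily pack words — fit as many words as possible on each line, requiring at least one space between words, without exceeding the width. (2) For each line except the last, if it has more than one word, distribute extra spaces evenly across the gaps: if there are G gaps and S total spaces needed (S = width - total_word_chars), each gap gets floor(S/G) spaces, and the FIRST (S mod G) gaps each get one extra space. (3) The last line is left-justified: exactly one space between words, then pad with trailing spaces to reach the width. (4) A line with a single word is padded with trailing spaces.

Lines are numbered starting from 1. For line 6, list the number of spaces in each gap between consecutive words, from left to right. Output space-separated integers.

Line 1: ['purple'] (min_width=6, slack=7)
Line 2: ['content'] (min_width=7, slack=6)
Line 3: ['microwave', 'I'] (min_width=11, slack=2)
Line 4: ['developer'] (min_width=9, slack=4)
Line 5: ['grass', 'line'] (min_width=10, slack=3)
Line 6: ['all', 'fire'] (min_width=8, slack=5)
Line 7: ['library', 'the'] (min_width=11, slack=2)
Line 8: ['grass', 'banana'] (min_width=12, slack=1)
Line 9: ['morning'] (min_width=7, slack=6)
Line 10: ['gentle', 'bird'] (min_width=11, slack=2)
Line 11: ['chemistry'] (min_width=9, slack=4)
Line 12: ['valley'] (min_width=6, slack=7)
Line 13: ['chapter'] (min_width=7, slack=6)
Line 14: ['library'] (min_width=7, slack=6)
Line 15: ['lightbulb'] (min_width=9, slack=4)
Line 16: ['river'] (min_width=5, slack=8)

Answer: 6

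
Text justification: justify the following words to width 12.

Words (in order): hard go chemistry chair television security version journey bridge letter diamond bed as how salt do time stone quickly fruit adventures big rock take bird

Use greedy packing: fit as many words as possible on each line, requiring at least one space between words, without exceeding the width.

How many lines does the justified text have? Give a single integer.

Line 1: ['hard', 'go'] (min_width=7, slack=5)
Line 2: ['chemistry'] (min_width=9, slack=3)
Line 3: ['chair'] (min_width=5, slack=7)
Line 4: ['television'] (min_width=10, slack=2)
Line 5: ['security'] (min_width=8, slack=4)
Line 6: ['version'] (min_width=7, slack=5)
Line 7: ['journey'] (min_width=7, slack=5)
Line 8: ['bridge'] (min_width=6, slack=6)
Line 9: ['letter'] (min_width=6, slack=6)
Line 10: ['diamond', 'bed'] (min_width=11, slack=1)
Line 11: ['as', 'how', 'salt'] (min_width=11, slack=1)
Line 12: ['do', 'time'] (min_width=7, slack=5)
Line 13: ['stone'] (min_width=5, slack=7)
Line 14: ['quickly'] (min_width=7, slack=5)
Line 15: ['fruit'] (min_width=5, slack=7)
Line 16: ['adventures'] (min_width=10, slack=2)
Line 17: ['big', 'rock'] (min_width=8, slack=4)
Line 18: ['take', 'bird'] (min_width=9, slack=3)
Total lines: 18

Answer: 18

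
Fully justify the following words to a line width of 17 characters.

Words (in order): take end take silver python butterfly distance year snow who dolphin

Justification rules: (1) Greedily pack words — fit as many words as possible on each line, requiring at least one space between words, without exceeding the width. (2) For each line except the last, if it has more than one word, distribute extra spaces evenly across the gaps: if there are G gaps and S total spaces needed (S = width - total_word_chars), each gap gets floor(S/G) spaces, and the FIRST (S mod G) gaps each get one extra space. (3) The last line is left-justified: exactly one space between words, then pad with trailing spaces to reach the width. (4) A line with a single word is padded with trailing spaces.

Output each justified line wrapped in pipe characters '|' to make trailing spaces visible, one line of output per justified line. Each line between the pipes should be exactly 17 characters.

Line 1: ['take', 'end', 'take'] (min_width=13, slack=4)
Line 2: ['silver', 'python'] (min_width=13, slack=4)
Line 3: ['butterfly'] (min_width=9, slack=8)
Line 4: ['distance', 'year'] (min_width=13, slack=4)
Line 5: ['snow', 'who', 'dolphin'] (min_width=16, slack=1)

Answer: |take   end   take|
|silver     python|
|butterfly        |
|distance     year|
|snow who dolphin |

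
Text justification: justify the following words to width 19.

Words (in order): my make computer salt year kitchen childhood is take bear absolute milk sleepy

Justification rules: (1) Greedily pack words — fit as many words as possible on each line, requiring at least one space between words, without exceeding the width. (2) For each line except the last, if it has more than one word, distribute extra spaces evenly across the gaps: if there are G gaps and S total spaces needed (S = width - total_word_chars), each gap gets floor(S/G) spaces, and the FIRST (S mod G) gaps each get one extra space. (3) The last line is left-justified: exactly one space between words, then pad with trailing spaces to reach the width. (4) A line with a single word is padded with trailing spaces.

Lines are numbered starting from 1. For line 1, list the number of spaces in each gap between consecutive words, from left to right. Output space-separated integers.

Answer: 3 2

Derivation:
Line 1: ['my', 'make', 'computer'] (min_width=16, slack=3)
Line 2: ['salt', 'year', 'kitchen'] (min_width=17, slack=2)
Line 3: ['childhood', 'is', 'take'] (min_width=17, slack=2)
Line 4: ['bear', 'absolute', 'milk'] (min_width=18, slack=1)
Line 5: ['sleepy'] (min_width=6, slack=13)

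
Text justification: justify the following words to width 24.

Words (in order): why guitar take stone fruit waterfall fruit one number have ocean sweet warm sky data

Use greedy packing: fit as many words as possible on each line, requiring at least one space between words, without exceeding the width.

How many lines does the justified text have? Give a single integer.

Answer: 4

Derivation:
Line 1: ['why', 'guitar', 'take', 'stone'] (min_width=21, slack=3)
Line 2: ['fruit', 'waterfall', 'fruit'] (min_width=21, slack=3)
Line 3: ['one', 'number', 'have', 'ocean'] (min_width=21, slack=3)
Line 4: ['sweet', 'warm', 'sky', 'data'] (min_width=19, slack=5)
Total lines: 4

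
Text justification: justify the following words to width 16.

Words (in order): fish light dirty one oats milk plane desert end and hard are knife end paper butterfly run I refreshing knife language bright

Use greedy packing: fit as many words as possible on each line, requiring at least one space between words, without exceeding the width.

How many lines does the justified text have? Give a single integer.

Answer: 8

Derivation:
Line 1: ['fish', 'light', 'dirty'] (min_width=16, slack=0)
Line 2: ['one', 'oats', 'milk'] (min_width=13, slack=3)
Line 3: ['plane', 'desert', 'end'] (min_width=16, slack=0)
Line 4: ['and', 'hard', 'are'] (min_width=12, slack=4)
Line 5: ['knife', 'end', 'paper'] (min_width=15, slack=1)
Line 6: ['butterfly', 'run', 'I'] (min_width=15, slack=1)
Line 7: ['refreshing', 'knife'] (min_width=16, slack=0)
Line 8: ['language', 'bright'] (min_width=15, slack=1)
Total lines: 8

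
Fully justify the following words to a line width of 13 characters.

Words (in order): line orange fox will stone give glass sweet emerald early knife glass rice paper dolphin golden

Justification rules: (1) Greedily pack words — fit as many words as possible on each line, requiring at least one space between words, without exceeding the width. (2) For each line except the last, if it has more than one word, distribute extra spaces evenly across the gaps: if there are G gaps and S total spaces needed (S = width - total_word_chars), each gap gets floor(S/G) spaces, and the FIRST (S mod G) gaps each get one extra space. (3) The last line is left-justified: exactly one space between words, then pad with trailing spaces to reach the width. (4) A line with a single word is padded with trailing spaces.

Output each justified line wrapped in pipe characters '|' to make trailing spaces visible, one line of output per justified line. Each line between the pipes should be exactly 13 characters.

Line 1: ['line', 'orange'] (min_width=11, slack=2)
Line 2: ['fox', 'will'] (min_width=8, slack=5)
Line 3: ['stone', 'give'] (min_width=10, slack=3)
Line 4: ['glass', 'sweet'] (min_width=11, slack=2)
Line 5: ['emerald', 'early'] (min_width=13, slack=0)
Line 6: ['knife', 'glass'] (min_width=11, slack=2)
Line 7: ['rice', 'paper'] (min_width=10, slack=3)
Line 8: ['dolphin'] (min_width=7, slack=6)
Line 9: ['golden'] (min_width=6, slack=7)

Answer: |line   orange|
|fox      will|
|stone    give|
|glass   sweet|
|emerald early|
|knife   glass|
|rice    paper|
|dolphin      |
|golden       |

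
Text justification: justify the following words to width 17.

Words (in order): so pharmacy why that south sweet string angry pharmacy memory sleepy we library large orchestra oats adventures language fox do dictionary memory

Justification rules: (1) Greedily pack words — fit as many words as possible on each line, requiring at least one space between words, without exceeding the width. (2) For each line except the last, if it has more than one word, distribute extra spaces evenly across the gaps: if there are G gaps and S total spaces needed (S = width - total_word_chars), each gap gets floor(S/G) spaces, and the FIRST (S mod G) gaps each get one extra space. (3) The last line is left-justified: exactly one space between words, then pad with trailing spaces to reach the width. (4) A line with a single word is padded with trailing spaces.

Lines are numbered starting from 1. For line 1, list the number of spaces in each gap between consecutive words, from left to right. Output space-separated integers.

Answer: 2 2

Derivation:
Line 1: ['so', 'pharmacy', 'why'] (min_width=15, slack=2)
Line 2: ['that', 'south', 'sweet'] (min_width=16, slack=1)
Line 3: ['string', 'angry'] (min_width=12, slack=5)
Line 4: ['pharmacy', 'memory'] (min_width=15, slack=2)
Line 5: ['sleepy', 'we', 'library'] (min_width=17, slack=0)
Line 6: ['large', 'orchestra'] (min_width=15, slack=2)
Line 7: ['oats', 'adventures'] (min_width=15, slack=2)
Line 8: ['language', 'fox', 'do'] (min_width=15, slack=2)
Line 9: ['dictionary', 'memory'] (min_width=17, slack=0)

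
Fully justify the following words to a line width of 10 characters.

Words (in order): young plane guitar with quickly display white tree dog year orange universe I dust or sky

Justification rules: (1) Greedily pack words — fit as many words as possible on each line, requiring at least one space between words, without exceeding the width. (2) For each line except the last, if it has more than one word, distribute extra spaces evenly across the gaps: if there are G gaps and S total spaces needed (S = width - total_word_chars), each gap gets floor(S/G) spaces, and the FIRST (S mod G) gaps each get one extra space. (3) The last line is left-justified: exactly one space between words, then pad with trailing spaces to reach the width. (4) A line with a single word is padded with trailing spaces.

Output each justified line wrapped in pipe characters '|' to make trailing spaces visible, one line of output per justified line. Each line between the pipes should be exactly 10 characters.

Answer: |young     |
|plane     |
|guitar    |
|with      |
|quickly   |
|display   |
|white tree|
|dog   year|
|orange    |
|universe I|
|dust    or|
|sky       |

Derivation:
Line 1: ['young'] (min_width=5, slack=5)
Line 2: ['plane'] (min_width=5, slack=5)
Line 3: ['guitar'] (min_width=6, slack=4)
Line 4: ['with'] (min_width=4, slack=6)
Line 5: ['quickly'] (min_width=7, slack=3)
Line 6: ['display'] (min_width=7, slack=3)
Line 7: ['white', 'tree'] (min_width=10, slack=0)
Line 8: ['dog', 'year'] (min_width=8, slack=2)
Line 9: ['orange'] (min_width=6, slack=4)
Line 10: ['universe', 'I'] (min_width=10, slack=0)
Line 11: ['dust', 'or'] (min_width=7, slack=3)
Line 12: ['sky'] (min_width=3, slack=7)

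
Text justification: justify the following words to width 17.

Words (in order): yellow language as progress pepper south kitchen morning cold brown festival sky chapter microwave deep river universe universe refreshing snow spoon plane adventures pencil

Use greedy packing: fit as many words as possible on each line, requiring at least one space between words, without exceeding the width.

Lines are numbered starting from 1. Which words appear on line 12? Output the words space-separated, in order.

Answer: adventures pencil

Derivation:
Line 1: ['yellow', 'language'] (min_width=15, slack=2)
Line 2: ['as', 'progress'] (min_width=11, slack=6)
Line 3: ['pepper', 'south'] (min_width=12, slack=5)
Line 4: ['kitchen', 'morning'] (min_width=15, slack=2)
Line 5: ['cold', 'brown'] (min_width=10, slack=7)
Line 6: ['festival', 'sky'] (min_width=12, slack=5)
Line 7: ['chapter', 'microwave'] (min_width=17, slack=0)
Line 8: ['deep', 'river'] (min_width=10, slack=7)
Line 9: ['universe', 'universe'] (min_width=17, slack=0)
Line 10: ['refreshing', 'snow'] (min_width=15, slack=2)
Line 11: ['spoon', 'plane'] (min_width=11, slack=6)
Line 12: ['adventures', 'pencil'] (min_width=17, slack=0)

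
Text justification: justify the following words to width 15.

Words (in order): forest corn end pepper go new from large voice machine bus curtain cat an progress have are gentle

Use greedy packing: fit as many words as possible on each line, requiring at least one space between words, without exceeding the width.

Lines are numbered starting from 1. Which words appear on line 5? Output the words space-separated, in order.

Line 1: ['forest', 'corn', 'end'] (min_width=15, slack=0)
Line 2: ['pepper', 'go', 'new'] (min_width=13, slack=2)
Line 3: ['from', 'large'] (min_width=10, slack=5)
Line 4: ['voice', 'machine'] (min_width=13, slack=2)
Line 5: ['bus', 'curtain', 'cat'] (min_width=15, slack=0)
Line 6: ['an', 'progress'] (min_width=11, slack=4)
Line 7: ['have', 'are', 'gentle'] (min_width=15, slack=0)

Answer: bus curtain cat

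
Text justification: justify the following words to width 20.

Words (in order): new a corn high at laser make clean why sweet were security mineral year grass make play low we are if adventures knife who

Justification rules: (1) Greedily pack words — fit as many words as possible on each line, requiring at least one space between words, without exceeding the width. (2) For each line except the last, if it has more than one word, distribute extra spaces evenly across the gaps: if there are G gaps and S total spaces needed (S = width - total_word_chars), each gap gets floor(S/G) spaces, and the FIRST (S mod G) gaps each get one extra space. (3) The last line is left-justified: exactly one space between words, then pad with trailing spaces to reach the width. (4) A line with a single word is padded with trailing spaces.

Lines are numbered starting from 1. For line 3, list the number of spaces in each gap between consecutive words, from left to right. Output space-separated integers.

Answer: 2 1

Derivation:
Line 1: ['new', 'a', 'corn', 'high', 'at'] (min_width=18, slack=2)
Line 2: ['laser', 'make', 'clean', 'why'] (min_width=20, slack=0)
Line 3: ['sweet', 'were', 'security'] (min_width=19, slack=1)
Line 4: ['mineral', 'year', 'grass'] (min_width=18, slack=2)
Line 5: ['make', 'play', 'low', 'we', 'are'] (min_width=20, slack=0)
Line 6: ['if', 'adventures', 'knife'] (min_width=19, slack=1)
Line 7: ['who'] (min_width=3, slack=17)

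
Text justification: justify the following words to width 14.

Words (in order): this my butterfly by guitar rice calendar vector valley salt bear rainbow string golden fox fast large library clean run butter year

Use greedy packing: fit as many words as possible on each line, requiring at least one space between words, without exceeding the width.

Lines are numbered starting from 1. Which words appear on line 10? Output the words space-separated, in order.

Answer: library clean

Derivation:
Line 1: ['this', 'my'] (min_width=7, slack=7)
Line 2: ['butterfly', 'by'] (min_width=12, slack=2)
Line 3: ['guitar', 'rice'] (min_width=11, slack=3)
Line 4: ['calendar'] (min_width=8, slack=6)
Line 5: ['vector', 'valley'] (min_width=13, slack=1)
Line 6: ['salt', 'bear'] (min_width=9, slack=5)
Line 7: ['rainbow', 'string'] (min_width=14, slack=0)
Line 8: ['golden', 'fox'] (min_width=10, slack=4)
Line 9: ['fast', 'large'] (min_width=10, slack=4)
Line 10: ['library', 'clean'] (min_width=13, slack=1)
Line 11: ['run', 'butter'] (min_width=10, slack=4)
Line 12: ['year'] (min_width=4, slack=10)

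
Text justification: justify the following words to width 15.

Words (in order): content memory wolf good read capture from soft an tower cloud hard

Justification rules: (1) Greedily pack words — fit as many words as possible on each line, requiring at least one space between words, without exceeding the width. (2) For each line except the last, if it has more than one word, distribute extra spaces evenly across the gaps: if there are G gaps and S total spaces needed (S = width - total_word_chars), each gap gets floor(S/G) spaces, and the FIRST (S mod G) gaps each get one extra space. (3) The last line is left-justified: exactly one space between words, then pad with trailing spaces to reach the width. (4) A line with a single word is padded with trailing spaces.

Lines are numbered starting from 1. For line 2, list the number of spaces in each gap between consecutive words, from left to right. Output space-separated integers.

Line 1: ['content', 'memory'] (min_width=14, slack=1)
Line 2: ['wolf', 'good', 'read'] (min_width=14, slack=1)
Line 3: ['capture', 'from'] (min_width=12, slack=3)
Line 4: ['soft', 'an', 'tower'] (min_width=13, slack=2)
Line 5: ['cloud', 'hard'] (min_width=10, slack=5)

Answer: 2 1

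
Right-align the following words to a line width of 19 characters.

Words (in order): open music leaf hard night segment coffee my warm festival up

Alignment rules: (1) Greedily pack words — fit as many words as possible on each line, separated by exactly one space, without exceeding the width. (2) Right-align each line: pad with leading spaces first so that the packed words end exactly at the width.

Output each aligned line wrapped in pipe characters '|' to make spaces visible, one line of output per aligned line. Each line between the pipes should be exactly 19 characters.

Line 1: ['open', 'music', 'leaf'] (min_width=15, slack=4)
Line 2: ['hard', 'night', 'segment'] (min_width=18, slack=1)
Line 3: ['coffee', 'my', 'warm'] (min_width=14, slack=5)
Line 4: ['festival', 'up'] (min_width=11, slack=8)

Answer: |    open music leaf|
| hard night segment|
|     coffee my warm|
|        festival up|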